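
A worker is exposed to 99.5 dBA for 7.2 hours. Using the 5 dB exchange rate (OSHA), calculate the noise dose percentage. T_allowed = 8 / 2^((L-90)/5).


Given values:
  L = 99.5 dBA, T = 7.2 hours
Formula: T_allowed = 8 / 2^((L - 90) / 5)
Compute exponent: (99.5 - 90) / 5 = 1.9
Compute 2^(1.9) = 3.732132
T_allowed = 8 / 3.732132 = 2.143547 hours
Dose = (T / T_allowed) * 100
Dose = (7.2 / 2.143547) * 100 = 335.89

335.89 %


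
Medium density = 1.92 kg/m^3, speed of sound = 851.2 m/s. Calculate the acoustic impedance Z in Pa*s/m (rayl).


Given values:
  rho = 1.92 kg/m^3
  c = 851.2 m/s
Formula: Z = rho * c
Z = 1.92 * 851.2
Z = 1634.3

1634.3 rayl


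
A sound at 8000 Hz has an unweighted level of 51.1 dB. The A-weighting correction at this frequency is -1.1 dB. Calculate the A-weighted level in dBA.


Given values:
  SPL = 51.1 dB
  A-weighting at 8000 Hz = -1.1 dB
Formula: L_A = SPL + A_weight
L_A = 51.1 + (-1.1)
L_A = 50.0

50.0 dBA


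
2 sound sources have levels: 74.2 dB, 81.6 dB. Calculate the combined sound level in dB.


Formula: L_total = 10 * log10( sum(10^(Li/10)) )
  Source 1: 10^(74.2/10) = 26302679.919
  Source 2: 10^(81.6/10) = 144543977.0746
Sum of linear values = 170846656.9936
L_total = 10 * log10(170846656.9936) = 82.33

82.33 dB


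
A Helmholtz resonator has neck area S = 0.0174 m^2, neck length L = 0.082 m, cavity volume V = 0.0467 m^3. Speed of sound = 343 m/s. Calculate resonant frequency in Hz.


Given values:
  S = 0.0174 m^2, L = 0.082 m, V = 0.0467 m^3, c = 343 m/s
Formula: f = (c / (2*pi)) * sqrt(S / (V * L))
Compute V * L = 0.0467 * 0.082 = 0.0038294
Compute S / (V * L) = 0.0174 / 0.0038294 = 4.5438
Compute sqrt(4.5438) = 2.131619
Compute c / (2*pi) = 343 / 6.283185 = 54.590148
f = 54.590148 * 2.131619 = 116.37

116.37 Hz


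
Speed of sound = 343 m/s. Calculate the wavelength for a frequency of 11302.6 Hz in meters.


Given values:
  c = 343 m/s, f = 11302.6 Hz
Formula: lambda = c / f
lambda = 343 / 11302.6
lambda = 0.0303

0.0303 m


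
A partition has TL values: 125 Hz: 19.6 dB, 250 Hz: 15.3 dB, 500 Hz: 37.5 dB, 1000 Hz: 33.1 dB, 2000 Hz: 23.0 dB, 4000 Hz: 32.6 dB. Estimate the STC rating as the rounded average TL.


Given TL values at each frequency:
  125 Hz: 19.6 dB
  250 Hz: 15.3 dB
  500 Hz: 37.5 dB
  1000 Hz: 33.1 dB
  2000 Hz: 23.0 dB
  4000 Hz: 32.6 dB
Formula: STC ~ round(average of TL values)
Sum = 19.6 + 15.3 + 37.5 + 33.1 + 23.0 + 32.6 = 161.1
Average = 161.1 / 6 = 26.85
Rounded: 27

27


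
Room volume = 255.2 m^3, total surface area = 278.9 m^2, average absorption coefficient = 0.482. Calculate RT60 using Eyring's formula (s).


Given values:
  V = 255.2 m^3, S = 278.9 m^2, alpha = 0.482
Formula: RT60 = 0.161 * V / (-S * ln(1 - alpha))
Compute ln(1 - 0.482) = ln(0.518) = -0.65778
Denominator: -278.9 * -0.65778 = 183.4548
Numerator: 0.161 * 255.2 = 41.0872
RT60 = 41.0872 / 183.4548 = 0.224

0.224 s


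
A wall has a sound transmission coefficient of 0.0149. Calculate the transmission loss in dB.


Given values:
  tau = 0.0149
Formula: TL = 10 * log10(1 / tau)
Compute 1 / tau = 1 / 0.0149 = 67.1141
Compute log10(67.1141) = 1.826814
TL = 10 * 1.826814 = 18.27

18.27 dB


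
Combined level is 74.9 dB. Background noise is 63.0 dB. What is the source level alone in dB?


Given values:
  L_total = 74.9 dB, L_bg = 63.0 dB
Formula: L_source = 10 * log10(10^(L_total/10) - 10^(L_bg/10))
Convert to linear:
  10^(74.9/10) = 30902954.3251
  10^(63.0/10) = 1995262.315
Difference: 30902954.3251 - 1995262.315 = 28907692.0101
L_source = 10 * log10(28907692.0101) = 74.61

74.61 dB


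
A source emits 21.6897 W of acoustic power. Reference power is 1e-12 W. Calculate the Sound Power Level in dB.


Given values:
  W = 21.6897 W
  W_ref = 1e-12 W
Formula: SWL = 10 * log10(W / W_ref)
Compute ratio: W / W_ref = 21689700000000
Compute log10: log10(21689700000000) = 13.336254
Multiply: SWL = 10 * 13.336254 = 133.36

133.36 dB


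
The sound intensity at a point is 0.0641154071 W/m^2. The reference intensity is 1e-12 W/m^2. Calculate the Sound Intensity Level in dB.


Given values:
  I = 0.0641154071 W/m^2
  I_ref = 1e-12 W/m^2
Formula: SIL = 10 * log10(I / I_ref)
Compute ratio: I / I_ref = 64115407100
Compute log10: log10(64115407100) = 10.806962
Multiply: SIL = 10 * 10.806962 = 108.07

108.07 dB


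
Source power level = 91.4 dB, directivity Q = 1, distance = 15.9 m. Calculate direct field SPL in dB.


Given values:
  Lw = 91.4 dB, Q = 1, r = 15.9 m
Formula: SPL = Lw + 10 * log10(Q / (4 * pi * r^2))
Compute 4 * pi * r^2 = 4 * pi * 15.9^2 = 3176.9042
Compute Q / denom = 1 / 3176.9042 = 0.00031477
Compute 10 * log10(0.00031477) = -35.0201
SPL = 91.4 + (-35.0201) = 56.38

56.38 dB


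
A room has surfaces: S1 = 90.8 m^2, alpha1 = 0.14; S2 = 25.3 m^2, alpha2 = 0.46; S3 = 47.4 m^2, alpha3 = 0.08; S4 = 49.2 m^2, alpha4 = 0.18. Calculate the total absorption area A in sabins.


Given surfaces:
  Surface 1: 90.8 * 0.14 = 12.712
  Surface 2: 25.3 * 0.46 = 11.638
  Surface 3: 47.4 * 0.08 = 3.792
  Surface 4: 49.2 * 0.18 = 8.856
Formula: A = sum(Si * alpha_i)
A = 12.712 + 11.638 + 3.792 + 8.856
A = 37.0

37.0 sabins


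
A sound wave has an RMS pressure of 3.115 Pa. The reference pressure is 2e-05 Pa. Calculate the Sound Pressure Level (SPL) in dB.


Given values:
  p = 3.115 Pa
  p_ref = 2e-05 Pa
Formula: SPL = 20 * log10(p / p_ref)
Compute ratio: p / p_ref = 3.115 / 2e-05 = 155750
Compute log10: log10(155750) = 5.192428
Multiply: SPL = 20 * 5.192428 = 103.85

103.85 dB


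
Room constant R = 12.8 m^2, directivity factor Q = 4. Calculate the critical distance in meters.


Given values:
  R = 12.8 m^2, Q = 4
Formula: d_c = 0.141 * sqrt(Q * R)
Compute Q * R = 4 * 12.8 = 51.2
Compute sqrt(51.2) = 7.1554
d_c = 0.141 * 7.1554 = 1.009

1.009 m


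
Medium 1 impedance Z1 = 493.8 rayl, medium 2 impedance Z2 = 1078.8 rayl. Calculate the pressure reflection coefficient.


Given values:
  Z1 = 493.8 rayl, Z2 = 1078.8 rayl
Formula: R = (Z2 - Z1) / (Z2 + Z1)
Numerator: Z2 - Z1 = 1078.8 - 493.8 = 585.0
Denominator: Z2 + Z1 = 1078.8 + 493.8 = 1572.6
R = 585.0 / 1572.6 = 0.372

0.372


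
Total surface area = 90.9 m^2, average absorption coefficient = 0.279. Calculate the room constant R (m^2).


Given values:
  S = 90.9 m^2, alpha = 0.279
Formula: R = S * alpha / (1 - alpha)
Numerator: 90.9 * 0.279 = 25.3611
Denominator: 1 - 0.279 = 0.721
R = 25.3611 / 0.721 = 35.17

35.17 m^2


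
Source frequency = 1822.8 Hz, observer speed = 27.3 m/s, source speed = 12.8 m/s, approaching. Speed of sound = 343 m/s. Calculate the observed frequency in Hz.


Given values:
  f_s = 1822.8 Hz, v_o = 27.3 m/s, v_s = 12.8 m/s
  Direction: approaching
Formula: f_o = f_s * (c + v_o) / (c - v_s)
Numerator: c + v_o = 343 + 27.3 = 370.3
Denominator: c - v_s = 343 - 12.8 = 330.2
f_o = 1822.8 * 370.3 / 330.2 = 2044.16

2044.16 Hz


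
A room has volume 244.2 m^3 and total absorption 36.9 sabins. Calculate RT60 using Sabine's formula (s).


Given values:
  V = 244.2 m^3
  A = 36.9 sabins
Formula: RT60 = 0.161 * V / A
Numerator: 0.161 * 244.2 = 39.3162
RT60 = 39.3162 / 36.9 = 1.065

1.065 s


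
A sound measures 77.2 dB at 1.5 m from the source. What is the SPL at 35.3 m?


Given values:
  SPL1 = 77.2 dB, r1 = 1.5 m, r2 = 35.3 m
Formula: SPL2 = SPL1 - 20 * log10(r2 / r1)
Compute ratio: r2 / r1 = 35.3 / 1.5 = 23.5333
Compute log10: log10(23.5333) = 1.371683
Compute drop: 20 * 1.371683 = 27.4337
SPL2 = 77.2 - 27.4337 = 49.77

49.77 dB


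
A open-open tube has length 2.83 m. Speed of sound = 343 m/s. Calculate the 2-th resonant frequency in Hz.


Given values:
  Tube type: open-open, L = 2.83 m, c = 343 m/s, n = 2
Formula: f_n = n * c / (2 * L)
Compute 2 * L = 2 * 2.83 = 5.66
f = 2 * 343 / 5.66
f = 121.2

121.2 Hz


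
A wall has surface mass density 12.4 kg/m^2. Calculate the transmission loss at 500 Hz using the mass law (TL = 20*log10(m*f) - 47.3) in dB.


Given values:
  m = 12.4 kg/m^2, f = 500 Hz
Formula: TL = 20 * log10(m * f) - 47.3
Compute m * f = 12.4 * 500 = 6200.0
Compute log10(6200.0) = 3.792392
Compute 20 * 3.792392 = 75.8478
TL = 75.8478 - 47.3 = 28.55

28.55 dB


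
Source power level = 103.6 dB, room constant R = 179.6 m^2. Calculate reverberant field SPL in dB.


Given values:
  Lw = 103.6 dB, R = 179.6 m^2
Formula: SPL = Lw + 10 * log10(4 / R)
Compute 4 / R = 4 / 179.6 = 0.022272
Compute 10 * log10(0.022272) = -16.5224
SPL = 103.6 + (-16.5224) = 87.08

87.08 dB


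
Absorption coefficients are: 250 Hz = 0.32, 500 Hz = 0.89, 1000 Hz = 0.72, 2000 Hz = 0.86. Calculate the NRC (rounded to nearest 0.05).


Given values:
  a_250 = 0.32, a_500 = 0.89
  a_1000 = 0.72, a_2000 = 0.86
Formula: NRC = (a250 + a500 + a1000 + a2000) / 4
Sum = 0.32 + 0.89 + 0.72 + 0.86 = 2.79
NRC = 2.79 / 4 = 0.6975
Rounded to nearest 0.05: 0.7

0.7


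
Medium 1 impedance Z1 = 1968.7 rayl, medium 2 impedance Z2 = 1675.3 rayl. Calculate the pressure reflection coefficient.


Given values:
  Z1 = 1968.7 rayl, Z2 = 1675.3 rayl
Formula: R = (Z2 - Z1) / (Z2 + Z1)
Numerator: Z2 - Z1 = 1675.3 - 1968.7 = -293.4
Denominator: Z2 + Z1 = 1675.3 + 1968.7 = 3644.0
R = -293.4 / 3644.0 = -0.0805

-0.0805


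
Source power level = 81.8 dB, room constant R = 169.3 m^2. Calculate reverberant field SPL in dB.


Given values:
  Lw = 81.8 dB, R = 169.3 m^2
Formula: SPL = Lw + 10 * log10(4 / R)
Compute 4 / R = 4 / 169.3 = 0.023627
Compute 10 * log10(0.023627) = -16.2659
SPL = 81.8 + (-16.2659) = 65.53

65.53 dB


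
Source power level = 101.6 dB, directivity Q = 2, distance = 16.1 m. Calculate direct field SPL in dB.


Given values:
  Lw = 101.6 dB, Q = 2, r = 16.1 m
Formula: SPL = Lw + 10 * log10(Q / (4 * pi * r^2))
Compute 4 * pi * r^2 = 4 * pi * 16.1^2 = 3257.3289
Compute Q / denom = 2 / 3257.3289 = 0.000614
Compute 10 * log10(0.000614) = -32.1183
SPL = 101.6 + (-32.1183) = 69.48

69.48 dB


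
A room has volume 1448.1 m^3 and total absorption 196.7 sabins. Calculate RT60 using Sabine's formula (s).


Given values:
  V = 1448.1 m^3
  A = 196.7 sabins
Formula: RT60 = 0.161 * V / A
Numerator: 0.161 * 1448.1 = 233.1441
RT60 = 233.1441 / 196.7 = 1.185

1.185 s


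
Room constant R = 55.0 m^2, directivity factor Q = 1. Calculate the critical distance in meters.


Given values:
  R = 55.0 m^2, Q = 1
Formula: d_c = 0.141 * sqrt(Q * R)
Compute Q * R = 1 * 55.0 = 55.0
Compute sqrt(55.0) = 7.4162
d_c = 0.141 * 7.4162 = 1.046

1.046 m


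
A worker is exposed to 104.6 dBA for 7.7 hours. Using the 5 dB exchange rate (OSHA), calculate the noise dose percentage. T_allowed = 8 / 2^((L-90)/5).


Given values:
  L = 104.6 dBA, T = 7.7 hours
Formula: T_allowed = 8 / 2^((L - 90) / 5)
Compute exponent: (104.6 - 90) / 5 = 2.92
Compute 2^(2.92) = 7.568461
T_allowed = 8 / 7.568461 = 1.057018 hours
Dose = (T / T_allowed) * 100
Dose = (7.7 / 1.057018) * 100 = 728.46

728.46 %


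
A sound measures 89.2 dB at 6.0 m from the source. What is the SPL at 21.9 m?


Given values:
  SPL1 = 89.2 dB, r1 = 6.0 m, r2 = 21.9 m
Formula: SPL2 = SPL1 - 20 * log10(r2 / r1)
Compute ratio: r2 / r1 = 21.9 / 6.0 = 3.65
Compute log10: log10(3.65) = 0.562293
Compute drop: 20 * 0.562293 = 11.2459
SPL2 = 89.2 - 11.2459 = 77.95

77.95 dB


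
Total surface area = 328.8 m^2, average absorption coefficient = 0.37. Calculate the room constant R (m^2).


Given values:
  S = 328.8 m^2, alpha = 0.37
Formula: R = S * alpha / (1 - alpha)
Numerator: 328.8 * 0.37 = 121.656
Denominator: 1 - 0.37 = 0.63
R = 121.656 / 0.63 = 193.1

193.1 m^2


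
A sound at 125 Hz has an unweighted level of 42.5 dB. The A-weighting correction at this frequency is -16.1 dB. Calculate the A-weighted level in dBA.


Given values:
  SPL = 42.5 dB
  A-weighting at 125 Hz = -16.1 dB
Formula: L_A = SPL + A_weight
L_A = 42.5 + (-16.1)
L_A = 26.4

26.4 dBA


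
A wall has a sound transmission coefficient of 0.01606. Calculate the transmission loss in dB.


Given values:
  tau = 0.01606
Formula: TL = 10 * log10(1 / tau)
Compute 1 / tau = 1 / 0.01606 = 62.2665
Compute log10(62.2665) = 1.794254
TL = 10 * 1.794254 = 17.94

17.94 dB


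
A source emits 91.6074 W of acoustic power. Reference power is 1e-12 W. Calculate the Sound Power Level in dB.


Given values:
  W = 91.6074 W
  W_ref = 1e-12 W
Formula: SWL = 10 * log10(W / W_ref)
Compute ratio: W / W_ref = 91607400000000
Compute log10: log10(91607400000000) = 13.961931
Multiply: SWL = 10 * 13.961931 = 139.62

139.62 dB


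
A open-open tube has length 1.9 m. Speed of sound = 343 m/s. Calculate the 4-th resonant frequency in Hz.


Given values:
  Tube type: open-open, L = 1.9 m, c = 343 m/s, n = 4
Formula: f_n = n * c / (2 * L)
Compute 2 * L = 2 * 1.9 = 3.8
f = 4 * 343 / 3.8
f = 361.05

361.05 Hz


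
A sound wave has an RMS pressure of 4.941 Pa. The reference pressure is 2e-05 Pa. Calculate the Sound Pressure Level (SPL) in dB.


Given values:
  p = 4.941 Pa
  p_ref = 2e-05 Pa
Formula: SPL = 20 * log10(p / p_ref)
Compute ratio: p / p_ref = 4.941 / 2e-05 = 247050
Compute log10: log10(247050) = 5.392785
Multiply: SPL = 20 * 5.392785 = 107.86

107.86 dB


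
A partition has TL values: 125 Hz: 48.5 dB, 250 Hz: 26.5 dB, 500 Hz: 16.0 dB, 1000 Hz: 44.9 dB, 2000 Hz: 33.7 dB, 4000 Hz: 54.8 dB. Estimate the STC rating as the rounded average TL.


Given TL values at each frequency:
  125 Hz: 48.5 dB
  250 Hz: 26.5 dB
  500 Hz: 16.0 dB
  1000 Hz: 44.9 dB
  2000 Hz: 33.7 dB
  4000 Hz: 54.8 dB
Formula: STC ~ round(average of TL values)
Sum = 48.5 + 26.5 + 16.0 + 44.9 + 33.7 + 54.8 = 224.4
Average = 224.4 / 6 = 37.4
Rounded: 37

37


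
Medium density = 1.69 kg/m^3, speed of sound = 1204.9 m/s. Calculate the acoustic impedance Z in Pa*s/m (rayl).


Given values:
  rho = 1.69 kg/m^3
  c = 1204.9 m/s
Formula: Z = rho * c
Z = 1.69 * 1204.9
Z = 2036.28

2036.28 rayl


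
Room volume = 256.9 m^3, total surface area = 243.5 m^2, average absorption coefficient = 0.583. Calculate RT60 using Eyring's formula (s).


Given values:
  V = 256.9 m^3, S = 243.5 m^2, alpha = 0.583
Formula: RT60 = 0.161 * V / (-S * ln(1 - alpha))
Compute ln(1 - 0.583) = ln(0.417) = -0.874669
Denominator: -243.5 * -0.874669 = 212.9819
Numerator: 0.161 * 256.9 = 41.3609
RT60 = 41.3609 / 212.9819 = 0.194

0.194 s


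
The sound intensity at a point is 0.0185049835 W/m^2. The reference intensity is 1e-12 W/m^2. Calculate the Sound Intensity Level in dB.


Given values:
  I = 0.0185049835 W/m^2
  I_ref = 1e-12 W/m^2
Formula: SIL = 10 * log10(I / I_ref)
Compute ratio: I / I_ref = 18504983500
Compute log10: log10(18504983500) = 10.267289
Multiply: SIL = 10 * 10.267289 = 102.67

102.67 dB


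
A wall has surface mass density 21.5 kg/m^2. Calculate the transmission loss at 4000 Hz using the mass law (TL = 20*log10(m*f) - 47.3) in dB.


Given values:
  m = 21.5 kg/m^2, f = 4000 Hz
Formula: TL = 20 * log10(m * f) - 47.3
Compute m * f = 21.5 * 4000 = 86000.0
Compute log10(86000.0) = 4.934498
Compute 20 * 4.934498 = 98.69
TL = 98.69 - 47.3 = 51.39

51.39 dB


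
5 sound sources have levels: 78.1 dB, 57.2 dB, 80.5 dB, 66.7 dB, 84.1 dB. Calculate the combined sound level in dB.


Formula: L_total = 10 * log10( sum(10^(Li/10)) )
  Source 1: 10^(78.1/10) = 64565422.9035
  Source 2: 10^(57.2/10) = 524807.4602
  Source 3: 10^(80.5/10) = 112201845.4302
  Source 4: 10^(66.7/10) = 4677351.4129
  Source 5: 10^(84.1/10) = 257039578.2769
Sum of linear values = 439009005.4837
L_total = 10 * log10(439009005.4837) = 86.42

86.42 dB


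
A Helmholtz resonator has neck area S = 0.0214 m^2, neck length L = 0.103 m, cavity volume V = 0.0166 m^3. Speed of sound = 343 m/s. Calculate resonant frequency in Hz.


Given values:
  S = 0.0214 m^2, L = 0.103 m, V = 0.0166 m^3, c = 343 m/s
Formula: f = (c / (2*pi)) * sqrt(S / (V * L))
Compute V * L = 0.0166 * 0.103 = 0.0017098
Compute S / (V * L) = 0.0214 / 0.0017098 = 12.5161
Compute sqrt(12.5161) = 3.53781
Compute c / (2*pi) = 343 / 6.283185 = 54.590148
f = 54.590148 * 3.53781 = 193.13

193.13 Hz


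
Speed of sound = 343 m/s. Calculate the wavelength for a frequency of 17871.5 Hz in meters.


Given values:
  c = 343 m/s, f = 17871.5 Hz
Formula: lambda = c / f
lambda = 343 / 17871.5
lambda = 0.0192

0.0192 m


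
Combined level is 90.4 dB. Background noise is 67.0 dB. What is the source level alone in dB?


Given values:
  L_total = 90.4 dB, L_bg = 67.0 dB
Formula: L_source = 10 * log10(10^(L_total/10) - 10^(L_bg/10))
Convert to linear:
  10^(90.4/10) = 1096478196.1432
  10^(67.0/10) = 5011872.3363
Difference: 1096478196.1432 - 5011872.3363 = 1091466323.8069
L_source = 10 * log10(1091466323.8069) = 90.38

90.38 dB


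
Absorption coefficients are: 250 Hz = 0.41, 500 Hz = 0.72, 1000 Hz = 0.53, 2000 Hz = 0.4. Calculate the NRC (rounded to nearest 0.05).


Given values:
  a_250 = 0.41, a_500 = 0.72
  a_1000 = 0.53, a_2000 = 0.4
Formula: NRC = (a250 + a500 + a1000 + a2000) / 4
Sum = 0.41 + 0.72 + 0.53 + 0.4 = 2.06
NRC = 2.06 / 4 = 0.515
Rounded to nearest 0.05: 0.5

0.5


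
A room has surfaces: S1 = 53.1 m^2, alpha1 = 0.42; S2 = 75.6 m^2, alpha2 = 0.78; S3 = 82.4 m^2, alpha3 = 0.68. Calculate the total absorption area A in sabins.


Given surfaces:
  Surface 1: 53.1 * 0.42 = 22.302
  Surface 2: 75.6 * 0.78 = 58.968
  Surface 3: 82.4 * 0.68 = 56.032
Formula: A = sum(Si * alpha_i)
A = 22.302 + 58.968 + 56.032
A = 137.3

137.3 sabins


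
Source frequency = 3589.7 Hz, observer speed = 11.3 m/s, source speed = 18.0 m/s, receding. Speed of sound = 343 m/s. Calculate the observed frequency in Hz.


Given values:
  f_s = 3589.7 Hz, v_o = 11.3 m/s, v_s = 18.0 m/s
  Direction: receding
Formula: f_o = f_s * (c - v_o) / (c + v_s)
Numerator: c - v_o = 343 - 11.3 = 331.7
Denominator: c + v_s = 343 + 18.0 = 361.0
f_o = 3589.7 * 331.7 / 361.0 = 3298.35

3298.35 Hz


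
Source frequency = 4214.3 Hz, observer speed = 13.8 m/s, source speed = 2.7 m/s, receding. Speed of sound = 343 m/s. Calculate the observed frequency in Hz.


Given values:
  f_s = 4214.3 Hz, v_o = 13.8 m/s, v_s = 2.7 m/s
  Direction: receding
Formula: f_o = f_s * (c - v_o) / (c + v_s)
Numerator: c - v_o = 343 - 13.8 = 329.2
Denominator: c + v_s = 343 + 2.7 = 345.7
f_o = 4214.3 * 329.2 / 345.7 = 4013.15

4013.15 Hz


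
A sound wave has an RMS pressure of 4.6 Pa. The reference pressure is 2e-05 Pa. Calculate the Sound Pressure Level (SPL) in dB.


Given values:
  p = 4.6 Pa
  p_ref = 2e-05 Pa
Formula: SPL = 20 * log10(p / p_ref)
Compute ratio: p / p_ref = 4.6 / 2e-05 = 230000
Compute log10: log10(230000) = 5.361728
Multiply: SPL = 20 * 5.361728 = 107.23

107.23 dB


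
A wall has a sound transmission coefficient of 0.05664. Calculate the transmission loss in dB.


Given values:
  tau = 0.05664
Formula: TL = 10 * log10(1 / tau)
Compute 1 / tau = 1 / 0.05664 = 17.6554
Compute log10(17.6554) = 1.246878
TL = 10 * 1.246878 = 12.47

12.47 dB


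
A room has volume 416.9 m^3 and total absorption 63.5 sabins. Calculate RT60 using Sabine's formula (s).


Given values:
  V = 416.9 m^3
  A = 63.5 sabins
Formula: RT60 = 0.161 * V / A
Numerator: 0.161 * 416.9 = 67.1209
RT60 = 67.1209 / 63.5 = 1.057

1.057 s


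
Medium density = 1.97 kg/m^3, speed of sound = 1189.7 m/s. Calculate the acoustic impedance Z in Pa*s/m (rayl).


Given values:
  rho = 1.97 kg/m^3
  c = 1189.7 m/s
Formula: Z = rho * c
Z = 1.97 * 1189.7
Z = 2343.71

2343.71 rayl


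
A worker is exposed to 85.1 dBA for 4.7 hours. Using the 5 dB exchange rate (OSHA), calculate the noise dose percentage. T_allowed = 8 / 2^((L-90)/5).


Given values:
  L = 85.1 dBA, T = 4.7 hours
Formula: T_allowed = 8 / 2^((L - 90) / 5)
Compute exponent: (85.1 - 90) / 5 = -0.98
Compute 2^(-0.98) = 0.50698
T_allowed = 8 / 0.50698 = 15.779715 hours
Dose = (T / T_allowed) * 100
Dose = (4.7 / 15.779715) * 100 = 29.79

29.79 %


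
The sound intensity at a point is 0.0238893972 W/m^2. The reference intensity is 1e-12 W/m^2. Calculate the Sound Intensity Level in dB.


Given values:
  I = 0.0238893972 W/m^2
  I_ref = 1e-12 W/m^2
Formula: SIL = 10 * log10(I / I_ref)
Compute ratio: I / I_ref = 23889397200
Compute log10: log10(23889397200) = 10.378205
Multiply: SIL = 10 * 10.378205 = 103.78

103.78 dB


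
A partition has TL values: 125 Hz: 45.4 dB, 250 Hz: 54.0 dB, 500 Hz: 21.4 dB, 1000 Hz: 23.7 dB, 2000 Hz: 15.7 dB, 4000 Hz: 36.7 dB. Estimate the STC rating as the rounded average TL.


Given TL values at each frequency:
  125 Hz: 45.4 dB
  250 Hz: 54.0 dB
  500 Hz: 21.4 dB
  1000 Hz: 23.7 dB
  2000 Hz: 15.7 dB
  4000 Hz: 36.7 dB
Formula: STC ~ round(average of TL values)
Sum = 45.4 + 54.0 + 21.4 + 23.7 + 15.7 + 36.7 = 196.9
Average = 196.9 / 6 = 32.82
Rounded: 33

33


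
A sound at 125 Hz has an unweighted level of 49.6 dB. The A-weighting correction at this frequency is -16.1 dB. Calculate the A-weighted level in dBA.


Given values:
  SPL = 49.6 dB
  A-weighting at 125 Hz = -16.1 dB
Formula: L_A = SPL + A_weight
L_A = 49.6 + (-16.1)
L_A = 33.5

33.5 dBA


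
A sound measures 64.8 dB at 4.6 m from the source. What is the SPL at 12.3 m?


Given values:
  SPL1 = 64.8 dB, r1 = 4.6 m, r2 = 12.3 m
Formula: SPL2 = SPL1 - 20 * log10(r2 / r1)
Compute ratio: r2 / r1 = 12.3 / 4.6 = 2.6739
Compute log10: log10(2.6739) = 0.427145
Compute drop: 20 * 0.427145 = 8.5429
SPL2 = 64.8 - 8.5429 = 56.26

56.26 dB


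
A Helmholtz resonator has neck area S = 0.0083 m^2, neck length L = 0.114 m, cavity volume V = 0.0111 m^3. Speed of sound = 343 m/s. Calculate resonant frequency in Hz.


Given values:
  S = 0.0083 m^2, L = 0.114 m, V = 0.0111 m^3, c = 343 m/s
Formula: f = (c / (2*pi)) * sqrt(S / (V * L))
Compute V * L = 0.0111 * 0.114 = 0.0012654
Compute S / (V * L) = 0.0083 / 0.0012654 = 6.5592
Compute sqrt(6.5592) = 2.561094
Compute c / (2*pi) = 343 / 6.283185 = 54.590148
f = 54.590148 * 2.561094 = 139.81

139.81 Hz


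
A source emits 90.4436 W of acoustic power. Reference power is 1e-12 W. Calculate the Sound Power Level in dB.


Given values:
  W = 90.4436 W
  W_ref = 1e-12 W
Formula: SWL = 10 * log10(W / W_ref)
Compute ratio: W / W_ref = 90443600000000
Compute log10: log10(90443600000000) = 13.956378
Multiply: SWL = 10 * 13.956378 = 139.56

139.56 dB


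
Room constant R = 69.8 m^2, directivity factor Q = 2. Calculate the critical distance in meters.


Given values:
  R = 69.8 m^2, Q = 2
Formula: d_c = 0.141 * sqrt(Q * R)
Compute Q * R = 2 * 69.8 = 139.6
Compute sqrt(139.6) = 11.8152
d_c = 0.141 * 11.8152 = 1.666

1.666 m


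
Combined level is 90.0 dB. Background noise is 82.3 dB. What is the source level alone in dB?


Given values:
  L_total = 90.0 dB, L_bg = 82.3 dB
Formula: L_source = 10 * log10(10^(L_total/10) - 10^(L_bg/10))
Convert to linear:
  10^(90.0/10) = 1000000000.0
  10^(82.3/10) = 169824365.2462
Difference: 1000000000.0 - 169824365.2462 = 830175634.7538
L_source = 10 * log10(830175634.7538) = 89.19

89.19 dB


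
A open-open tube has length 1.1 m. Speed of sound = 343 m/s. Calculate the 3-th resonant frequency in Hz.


Given values:
  Tube type: open-open, L = 1.1 m, c = 343 m/s, n = 3
Formula: f_n = n * c / (2 * L)
Compute 2 * L = 2 * 1.1 = 2.2
f = 3 * 343 / 2.2
f = 467.73

467.73 Hz


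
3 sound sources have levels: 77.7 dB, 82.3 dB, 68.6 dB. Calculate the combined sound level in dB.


Formula: L_total = 10 * log10( sum(10^(Li/10)) )
  Source 1: 10^(77.7/10) = 58884365.5356
  Source 2: 10^(82.3/10) = 169824365.2462
  Source 3: 10^(68.6/10) = 7244359.6007
Sum of linear values = 235953090.3825
L_total = 10 * log10(235953090.3825) = 83.73

83.73 dB


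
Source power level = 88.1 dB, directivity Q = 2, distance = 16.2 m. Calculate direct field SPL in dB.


Given values:
  Lw = 88.1 dB, Q = 2, r = 16.2 m
Formula: SPL = Lw + 10 * log10(Q / (4 * pi * r^2))
Compute 4 * pi * r^2 = 4 * pi * 16.2^2 = 3297.9183
Compute Q / denom = 2 / 3297.9183 = 0.00060644
Compute 10 * log10(0.00060644) = -32.1721
SPL = 88.1 + (-32.1721) = 55.93

55.93 dB


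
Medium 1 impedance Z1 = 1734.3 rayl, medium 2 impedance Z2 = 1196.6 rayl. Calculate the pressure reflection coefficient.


Given values:
  Z1 = 1734.3 rayl, Z2 = 1196.6 rayl
Formula: R = (Z2 - Z1) / (Z2 + Z1)
Numerator: Z2 - Z1 = 1196.6 - 1734.3 = -537.7
Denominator: Z2 + Z1 = 1196.6 + 1734.3 = 2930.9
R = -537.7 / 2930.9 = -0.1835

-0.1835


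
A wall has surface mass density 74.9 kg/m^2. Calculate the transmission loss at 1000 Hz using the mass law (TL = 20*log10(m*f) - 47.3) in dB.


Given values:
  m = 74.9 kg/m^2, f = 1000 Hz
Formula: TL = 20 * log10(m * f) - 47.3
Compute m * f = 74.9 * 1000 = 74900.0
Compute log10(74900.0) = 4.874482
Compute 20 * 4.874482 = 97.4896
TL = 97.4896 - 47.3 = 50.19

50.19 dB


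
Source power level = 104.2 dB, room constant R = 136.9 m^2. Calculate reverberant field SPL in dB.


Given values:
  Lw = 104.2 dB, R = 136.9 m^2
Formula: SPL = Lw + 10 * log10(4 / R)
Compute 4 / R = 4 / 136.9 = 0.029218
Compute 10 * log10(0.029218) = -15.3435
SPL = 104.2 + (-15.3435) = 88.86

88.86 dB


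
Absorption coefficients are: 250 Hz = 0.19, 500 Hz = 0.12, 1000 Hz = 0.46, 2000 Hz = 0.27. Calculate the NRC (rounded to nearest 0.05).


Given values:
  a_250 = 0.19, a_500 = 0.12
  a_1000 = 0.46, a_2000 = 0.27
Formula: NRC = (a250 + a500 + a1000 + a2000) / 4
Sum = 0.19 + 0.12 + 0.46 + 0.27 = 1.04
NRC = 1.04 / 4 = 0.26
Rounded to nearest 0.05: 0.25

0.25


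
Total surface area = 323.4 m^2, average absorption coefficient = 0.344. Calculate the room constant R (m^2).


Given values:
  S = 323.4 m^2, alpha = 0.344
Formula: R = S * alpha / (1 - alpha)
Numerator: 323.4 * 0.344 = 111.2496
Denominator: 1 - 0.344 = 0.656
R = 111.2496 / 0.656 = 169.59

169.59 m^2


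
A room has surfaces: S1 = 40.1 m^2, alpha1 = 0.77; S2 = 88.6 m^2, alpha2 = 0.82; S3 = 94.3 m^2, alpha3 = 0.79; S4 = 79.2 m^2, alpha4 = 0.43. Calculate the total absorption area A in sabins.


Given surfaces:
  Surface 1: 40.1 * 0.77 = 30.877
  Surface 2: 88.6 * 0.82 = 72.652
  Surface 3: 94.3 * 0.79 = 74.497
  Surface 4: 79.2 * 0.43 = 34.056
Formula: A = sum(Si * alpha_i)
A = 30.877 + 72.652 + 74.497 + 34.056
A = 212.08

212.08 sabins


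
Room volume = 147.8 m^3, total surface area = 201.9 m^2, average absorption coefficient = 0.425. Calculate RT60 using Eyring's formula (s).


Given values:
  V = 147.8 m^3, S = 201.9 m^2, alpha = 0.425
Formula: RT60 = 0.161 * V / (-S * ln(1 - alpha))
Compute ln(1 - 0.425) = ln(0.575) = -0.553385
Denominator: -201.9 * -0.553385 = 111.7284
Numerator: 0.161 * 147.8 = 23.7958
RT60 = 23.7958 / 111.7284 = 0.213

0.213 s


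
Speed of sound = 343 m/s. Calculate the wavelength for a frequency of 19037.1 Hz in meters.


Given values:
  c = 343 m/s, f = 19037.1 Hz
Formula: lambda = c / f
lambda = 343 / 19037.1
lambda = 0.018

0.018 m


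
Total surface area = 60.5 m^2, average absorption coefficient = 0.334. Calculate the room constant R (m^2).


Given values:
  S = 60.5 m^2, alpha = 0.334
Formula: R = S * alpha / (1 - alpha)
Numerator: 60.5 * 0.334 = 20.207
Denominator: 1 - 0.334 = 0.666
R = 20.207 / 0.666 = 30.34

30.34 m^2


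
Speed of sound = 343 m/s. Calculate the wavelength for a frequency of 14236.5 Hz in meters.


Given values:
  c = 343 m/s, f = 14236.5 Hz
Formula: lambda = c / f
lambda = 343 / 14236.5
lambda = 0.0241

0.0241 m


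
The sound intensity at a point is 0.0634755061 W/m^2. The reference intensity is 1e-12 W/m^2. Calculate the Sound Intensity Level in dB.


Given values:
  I = 0.0634755061 W/m^2
  I_ref = 1e-12 W/m^2
Formula: SIL = 10 * log10(I / I_ref)
Compute ratio: I / I_ref = 63475506100
Compute log10: log10(63475506100) = 10.802606
Multiply: SIL = 10 * 10.802606 = 108.03

108.03 dB


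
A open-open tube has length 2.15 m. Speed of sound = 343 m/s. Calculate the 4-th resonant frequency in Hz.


Given values:
  Tube type: open-open, L = 2.15 m, c = 343 m/s, n = 4
Formula: f_n = n * c / (2 * L)
Compute 2 * L = 2 * 2.15 = 4.3
f = 4 * 343 / 4.3
f = 319.07

319.07 Hz


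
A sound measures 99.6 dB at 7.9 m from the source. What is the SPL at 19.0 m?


Given values:
  SPL1 = 99.6 dB, r1 = 7.9 m, r2 = 19.0 m
Formula: SPL2 = SPL1 - 20 * log10(r2 / r1)
Compute ratio: r2 / r1 = 19.0 / 7.9 = 2.4051
Compute log10: log10(2.4051) = 0.381133
Compute drop: 20 * 0.381133 = 7.6227
SPL2 = 99.6 - 7.6227 = 91.98

91.98 dB


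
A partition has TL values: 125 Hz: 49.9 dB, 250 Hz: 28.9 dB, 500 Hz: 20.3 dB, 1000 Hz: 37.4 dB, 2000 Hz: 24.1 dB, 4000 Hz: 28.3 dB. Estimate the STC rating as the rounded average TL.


Given TL values at each frequency:
  125 Hz: 49.9 dB
  250 Hz: 28.9 dB
  500 Hz: 20.3 dB
  1000 Hz: 37.4 dB
  2000 Hz: 24.1 dB
  4000 Hz: 28.3 dB
Formula: STC ~ round(average of TL values)
Sum = 49.9 + 28.9 + 20.3 + 37.4 + 24.1 + 28.3 = 188.9
Average = 188.9 / 6 = 31.48
Rounded: 31

31


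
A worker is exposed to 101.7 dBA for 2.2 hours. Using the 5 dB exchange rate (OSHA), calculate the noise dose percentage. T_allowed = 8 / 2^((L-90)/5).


Given values:
  L = 101.7 dBA, T = 2.2 hours
Formula: T_allowed = 8 / 2^((L - 90) / 5)
Compute exponent: (101.7 - 90) / 5 = 2.34
Compute 2^(2.34) = 5.063026
T_allowed = 8 / 5.063026 = 1.580083 hours
Dose = (T / T_allowed) * 100
Dose = (2.2 / 1.580083) * 100 = 139.23

139.23 %


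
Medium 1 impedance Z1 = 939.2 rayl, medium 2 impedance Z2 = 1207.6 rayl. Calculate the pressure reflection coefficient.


Given values:
  Z1 = 939.2 rayl, Z2 = 1207.6 rayl
Formula: R = (Z2 - Z1) / (Z2 + Z1)
Numerator: Z2 - Z1 = 1207.6 - 939.2 = 268.4
Denominator: Z2 + Z1 = 1207.6 + 939.2 = 2146.8
R = 268.4 / 2146.8 = 0.125

0.125


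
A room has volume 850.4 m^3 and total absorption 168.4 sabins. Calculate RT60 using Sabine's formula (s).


Given values:
  V = 850.4 m^3
  A = 168.4 sabins
Formula: RT60 = 0.161 * V / A
Numerator: 0.161 * 850.4 = 136.9144
RT60 = 136.9144 / 168.4 = 0.813

0.813 s


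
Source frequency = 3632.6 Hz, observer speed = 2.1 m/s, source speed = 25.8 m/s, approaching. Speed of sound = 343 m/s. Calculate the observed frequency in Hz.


Given values:
  f_s = 3632.6 Hz, v_o = 2.1 m/s, v_s = 25.8 m/s
  Direction: approaching
Formula: f_o = f_s * (c + v_o) / (c - v_s)
Numerator: c + v_o = 343 + 2.1 = 345.1
Denominator: c - v_s = 343 - 25.8 = 317.2
f_o = 3632.6 * 345.1 / 317.2 = 3952.11

3952.11 Hz


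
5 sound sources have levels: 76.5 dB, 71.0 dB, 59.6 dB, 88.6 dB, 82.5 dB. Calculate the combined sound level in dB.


Formula: L_total = 10 * log10( sum(10^(Li/10)) )
  Source 1: 10^(76.5/10) = 44668359.2151
  Source 2: 10^(71.0/10) = 12589254.1179
  Source 3: 10^(59.6/10) = 912010.8394
  Source 4: 10^(88.6/10) = 724435960.075
  Source 5: 10^(82.5/10) = 177827941.0039
Sum of linear values = 960433525.2513
L_total = 10 * log10(960433525.2513) = 89.82

89.82 dB


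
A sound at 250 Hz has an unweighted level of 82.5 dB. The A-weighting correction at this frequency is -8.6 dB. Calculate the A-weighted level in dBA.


Given values:
  SPL = 82.5 dB
  A-weighting at 250 Hz = -8.6 dB
Formula: L_A = SPL + A_weight
L_A = 82.5 + (-8.6)
L_A = 73.9

73.9 dBA


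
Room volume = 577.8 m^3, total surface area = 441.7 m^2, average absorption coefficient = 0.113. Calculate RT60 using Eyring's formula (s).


Given values:
  V = 577.8 m^3, S = 441.7 m^2, alpha = 0.113
Formula: RT60 = 0.161 * V / (-S * ln(1 - alpha))
Compute ln(1 - 0.113) = ln(0.887) = -0.11991
Denominator: -441.7 * -0.11991 = 52.9642
Numerator: 0.161 * 577.8 = 93.0258
RT60 = 93.0258 / 52.9642 = 1.756

1.756 s


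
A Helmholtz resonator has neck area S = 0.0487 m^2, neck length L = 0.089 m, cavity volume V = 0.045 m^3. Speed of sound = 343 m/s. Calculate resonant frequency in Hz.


Given values:
  S = 0.0487 m^2, L = 0.089 m, V = 0.045 m^3, c = 343 m/s
Formula: f = (c / (2*pi)) * sqrt(S / (V * L))
Compute V * L = 0.045 * 0.089 = 0.004005
Compute S / (V * L) = 0.0487 / 0.004005 = 12.1598
Compute sqrt(12.1598) = 3.48709
Compute c / (2*pi) = 343 / 6.283185 = 54.590148
f = 54.590148 * 3.48709 = 190.36

190.36 Hz


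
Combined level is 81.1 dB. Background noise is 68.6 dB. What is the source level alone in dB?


Given values:
  L_total = 81.1 dB, L_bg = 68.6 dB
Formula: L_source = 10 * log10(10^(L_total/10) - 10^(L_bg/10))
Convert to linear:
  10^(81.1/10) = 128824955.1693
  10^(68.6/10) = 7244359.6007
Difference: 128824955.1693 - 7244359.6007 = 121580595.5686
L_source = 10 * log10(121580595.5686) = 80.85

80.85 dB


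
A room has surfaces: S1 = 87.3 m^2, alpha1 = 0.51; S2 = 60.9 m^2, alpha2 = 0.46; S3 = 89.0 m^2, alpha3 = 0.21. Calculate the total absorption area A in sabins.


Given surfaces:
  Surface 1: 87.3 * 0.51 = 44.523
  Surface 2: 60.9 * 0.46 = 28.014
  Surface 3: 89.0 * 0.21 = 18.69
Formula: A = sum(Si * alpha_i)
A = 44.523 + 28.014 + 18.69
A = 91.23

91.23 sabins


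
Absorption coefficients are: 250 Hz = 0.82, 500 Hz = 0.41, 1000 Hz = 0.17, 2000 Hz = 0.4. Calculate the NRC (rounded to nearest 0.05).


Given values:
  a_250 = 0.82, a_500 = 0.41
  a_1000 = 0.17, a_2000 = 0.4
Formula: NRC = (a250 + a500 + a1000 + a2000) / 4
Sum = 0.82 + 0.41 + 0.17 + 0.4 = 1.8
NRC = 1.8 / 4 = 0.45
Rounded to nearest 0.05: 0.45

0.45


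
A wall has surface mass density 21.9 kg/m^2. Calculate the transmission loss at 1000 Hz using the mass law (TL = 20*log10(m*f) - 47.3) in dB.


Given values:
  m = 21.9 kg/m^2, f = 1000 Hz
Formula: TL = 20 * log10(m * f) - 47.3
Compute m * f = 21.9 * 1000 = 21900.0
Compute log10(21900.0) = 4.340444
Compute 20 * 4.340444 = 86.8089
TL = 86.8089 - 47.3 = 39.51

39.51 dB


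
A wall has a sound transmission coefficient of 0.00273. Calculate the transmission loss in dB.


Given values:
  tau = 0.00273
Formula: TL = 10 * log10(1 / tau)
Compute 1 / tau = 1 / 0.00273 = 366.3004
Compute log10(366.3004) = 2.563837
TL = 10 * 2.563837 = 25.64

25.64 dB


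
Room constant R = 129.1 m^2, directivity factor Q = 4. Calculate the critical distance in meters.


Given values:
  R = 129.1 m^2, Q = 4
Formula: d_c = 0.141 * sqrt(Q * R)
Compute Q * R = 4 * 129.1 = 516.4
Compute sqrt(516.4) = 22.7244
d_c = 0.141 * 22.7244 = 3.204

3.204 m


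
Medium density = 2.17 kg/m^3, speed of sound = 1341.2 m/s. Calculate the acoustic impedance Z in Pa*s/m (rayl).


Given values:
  rho = 2.17 kg/m^3
  c = 1341.2 m/s
Formula: Z = rho * c
Z = 2.17 * 1341.2
Z = 2910.4

2910.4 rayl


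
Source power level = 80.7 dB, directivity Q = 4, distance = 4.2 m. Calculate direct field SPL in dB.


Given values:
  Lw = 80.7 dB, Q = 4, r = 4.2 m
Formula: SPL = Lw + 10 * log10(Q / (4 * pi * r^2))
Compute 4 * pi * r^2 = 4 * pi * 4.2^2 = 221.6708
Compute Q / denom = 4 / 221.6708 = 0.01804478
Compute 10 * log10(0.01804478) = -17.4365
SPL = 80.7 + (-17.4365) = 63.26

63.26 dB


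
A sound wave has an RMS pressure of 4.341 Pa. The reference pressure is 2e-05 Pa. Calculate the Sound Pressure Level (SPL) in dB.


Given values:
  p = 4.341 Pa
  p_ref = 2e-05 Pa
Formula: SPL = 20 * log10(p / p_ref)
Compute ratio: p / p_ref = 4.341 / 2e-05 = 217050
Compute log10: log10(217050) = 5.33656
Multiply: SPL = 20 * 5.33656 = 106.73

106.73 dB


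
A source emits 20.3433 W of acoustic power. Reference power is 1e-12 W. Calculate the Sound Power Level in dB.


Given values:
  W = 20.3433 W
  W_ref = 1e-12 W
Formula: SWL = 10 * log10(W / W_ref)
Compute ratio: W / W_ref = 20343300000000
Compute log10: log10(20343300000000) = 13.308421
Multiply: SWL = 10 * 13.308421 = 133.08

133.08 dB


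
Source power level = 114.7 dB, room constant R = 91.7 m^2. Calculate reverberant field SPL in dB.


Given values:
  Lw = 114.7 dB, R = 91.7 m^2
Formula: SPL = Lw + 10 * log10(4 / R)
Compute 4 / R = 4 / 91.7 = 0.043621
Compute 10 * log10(0.043621) = -13.603
SPL = 114.7 + (-13.603) = 101.1

101.1 dB


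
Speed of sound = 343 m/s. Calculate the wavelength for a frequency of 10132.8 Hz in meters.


Given values:
  c = 343 m/s, f = 10132.8 Hz
Formula: lambda = c / f
lambda = 343 / 10132.8
lambda = 0.0339

0.0339 m


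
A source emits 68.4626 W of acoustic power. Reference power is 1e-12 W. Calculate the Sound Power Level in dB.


Given values:
  W = 68.4626 W
  W_ref = 1e-12 W
Formula: SWL = 10 * log10(W / W_ref)
Compute ratio: W / W_ref = 68462600000000
Compute log10: log10(68462600000000) = 13.835453
Multiply: SWL = 10 * 13.835453 = 138.35

138.35 dB


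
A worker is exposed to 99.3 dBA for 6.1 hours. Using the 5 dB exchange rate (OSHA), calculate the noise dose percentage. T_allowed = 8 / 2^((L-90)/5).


Given values:
  L = 99.3 dBA, T = 6.1 hours
Formula: T_allowed = 8 / 2^((L - 90) / 5)
Compute exponent: (99.3 - 90) / 5 = 1.86
Compute 2^(1.86) = 3.630077
T_allowed = 8 / 3.630077 = 2.20381 hours
Dose = (T / T_allowed) * 100
Dose = (6.1 / 2.20381) * 100 = 276.79

276.79 %


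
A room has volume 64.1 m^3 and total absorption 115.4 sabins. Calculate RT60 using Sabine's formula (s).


Given values:
  V = 64.1 m^3
  A = 115.4 sabins
Formula: RT60 = 0.161 * V / A
Numerator: 0.161 * 64.1 = 10.3201
RT60 = 10.3201 / 115.4 = 0.089

0.089 s


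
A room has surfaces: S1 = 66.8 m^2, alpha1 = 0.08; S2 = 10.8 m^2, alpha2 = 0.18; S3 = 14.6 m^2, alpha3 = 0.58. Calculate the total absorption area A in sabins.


Given surfaces:
  Surface 1: 66.8 * 0.08 = 5.344
  Surface 2: 10.8 * 0.18 = 1.944
  Surface 3: 14.6 * 0.58 = 8.468
Formula: A = sum(Si * alpha_i)
A = 5.344 + 1.944 + 8.468
A = 15.76

15.76 sabins


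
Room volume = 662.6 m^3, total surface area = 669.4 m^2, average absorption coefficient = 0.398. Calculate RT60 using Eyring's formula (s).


Given values:
  V = 662.6 m^3, S = 669.4 m^2, alpha = 0.398
Formula: RT60 = 0.161 * V / (-S * ln(1 - alpha))
Compute ln(1 - 0.398) = ln(0.602) = -0.507498
Denominator: -669.4 * -0.507498 = 339.7192
Numerator: 0.161 * 662.6 = 106.6786
RT60 = 106.6786 / 339.7192 = 0.314

0.314 s


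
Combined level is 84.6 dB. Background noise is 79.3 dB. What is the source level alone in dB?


Given values:
  L_total = 84.6 dB, L_bg = 79.3 dB
Formula: L_source = 10 * log10(10^(L_total/10) - 10^(L_bg/10))
Convert to linear:
  10^(84.6/10) = 288403150.3127
  10^(79.3/10) = 85113803.8202
Difference: 288403150.3127 - 85113803.8202 = 203289346.4925
L_source = 10 * log10(203289346.4925) = 83.08

83.08 dB


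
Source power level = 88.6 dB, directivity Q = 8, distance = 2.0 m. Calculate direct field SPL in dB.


Given values:
  Lw = 88.6 dB, Q = 8, r = 2.0 m
Formula: SPL = Lw + 10 * log10(Q / (4 * pi * r^2))
Compute 4 * pi * r^2 = 4 * pi * 2.0^2 = 50.2655
Compute Q / denom = 8 / 50.2655 = 0.15915489
Compute 10 * log10(0.15915489) = -7.9818
SPL = 88.6 + (-7.9818) = 80.62

80.62 dB


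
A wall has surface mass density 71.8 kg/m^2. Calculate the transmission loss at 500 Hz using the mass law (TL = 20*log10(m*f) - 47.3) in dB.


Given values:
  m = 71.8 kg/m^2, f = 500 Hz
Formula: TL = 20 * log10(m * f) - 47.3
Compute m * f = 71.8 * 500 = 35900.0
Compute log10(35900.0) = 4.555094
Compute 20 * 4.555094 = 91.1019
TL = 91.1019 - 47.3 = 43.8

43.8 dB


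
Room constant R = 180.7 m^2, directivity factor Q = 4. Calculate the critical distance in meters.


Given values:
  R = 180.7 m^2, Q = 4
Formula: d_c = 0.141 * sqrt(Q * R)
Compute Q * R = 4 * 180.7 = 722.8
Compute sqrt(722.8) = 26.8849
d_c = 0.141 * 26.8849 = 3.791

3.791 m


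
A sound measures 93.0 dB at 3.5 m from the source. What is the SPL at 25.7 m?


Given values:
  SPL1 = 93.0 dB, r1 = 3.5 m, r2 = 25.7 m
Formula: SPL2 = SPL1 - 20 * log10(r2 / r1)
Compute ratio: r2 / r1 = 25.7 / 3.5 = 7.3429
Compute log10: log10(7.3429) = 0.865868
Compute drop: 20 * 0.865868 = 17.3174
SPL2 = 93.0 - 17.3174 = 75.68

75.68 dB


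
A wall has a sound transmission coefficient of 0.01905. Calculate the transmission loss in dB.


Given values:
  tau = 0.01905
Formula: TL = 10 * log10(1 / tau)
Compute 1 / tau = 1 / 0.01905 = 52.4934
Compute log10(52.4934) = 1.720105
TL = 10 * 1.720105 = 17.2

17.2 dB


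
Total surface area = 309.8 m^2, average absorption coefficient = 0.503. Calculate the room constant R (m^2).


Given values:
  S = 309.8 m^2, alpha = 0.503
Formula: R = S * alpha / (1 - alpha)
Numerator: 309.8 * 0.503 = 155.8294
Denominator: 1 - 0.503 = 0.497
R = 155.8294 / 0.497 = 313.54

313.54 m^2
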